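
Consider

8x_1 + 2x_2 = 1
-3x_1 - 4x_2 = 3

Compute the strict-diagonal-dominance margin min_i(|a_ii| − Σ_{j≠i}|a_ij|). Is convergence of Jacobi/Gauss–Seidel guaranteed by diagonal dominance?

row 1: |8| − (2) = 6
row 2: |-4| − (3) = 1
minimum over rows = 1 → strictly diagonally dominant (convergence guaranteed)

1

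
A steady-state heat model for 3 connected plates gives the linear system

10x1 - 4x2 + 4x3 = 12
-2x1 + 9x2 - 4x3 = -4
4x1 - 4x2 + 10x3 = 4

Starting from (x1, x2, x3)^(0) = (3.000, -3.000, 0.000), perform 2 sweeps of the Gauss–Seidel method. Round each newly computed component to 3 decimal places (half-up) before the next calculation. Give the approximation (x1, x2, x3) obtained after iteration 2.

Iteration 1:
  x1 = (12 - (-4)·-3.000 - (4)·0.000) / (10) = 0.000
  x2 = (-4 - (-2)·0.000 - (-4)·0.000) / (9) = -0.444
  x3 = (4 - (4)·0.000 - (-4)·-0.444) / (10) = 0.222
Iteration 2:
  x1 = (12 - (-4)·-0.444 - (4)·0.222) / (10) = 0.934
  x2 = (-4 - (-2)·0.934 - (-4)·0.222) / (9) = -0.138
  x3 = (4 - (4)·0.934 - (-4)·-0.138) / (10) = -0.029

(0.934, -0.138, -0.029)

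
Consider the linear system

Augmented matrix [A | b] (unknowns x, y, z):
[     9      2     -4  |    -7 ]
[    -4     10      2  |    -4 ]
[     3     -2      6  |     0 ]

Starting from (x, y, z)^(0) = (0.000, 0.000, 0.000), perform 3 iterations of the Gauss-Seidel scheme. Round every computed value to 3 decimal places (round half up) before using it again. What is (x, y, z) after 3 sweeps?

Iteration 1:
  x = (-7 - (2)·0.000 - (-4)·0.000) / (9) = -0.778
  y = (-4 - (-4)·-0.778 - (2)·0.000) / (10) = -0.711
  z = (0 - (3)·-0.778 - (-2)·-0.711) / (6) = 0.152
Iteration 2:
  x = (-7 - (2)·-0.711 - (-4)·0.152) / (9) = -0.552
  y = (-4 - (-4)·-0.552 - (2)·0.152) / (10) = -0.651
  z = (0 - (3)·-0.552 - (-2)·-0.651) / (6) = 0.059
Iteration 3:
  x = (-7 - (2)·-0.651 - (-4)·0.059) / (9) = -0.607
  y = (-4 - (-4)·-0.607 - (2)·0.059) / (10) = -0.655
  z = (0 - (3)·-0.607 - (-2)·-0.655) / (6) = 0.085

(-0.607, -0.655, 0.085)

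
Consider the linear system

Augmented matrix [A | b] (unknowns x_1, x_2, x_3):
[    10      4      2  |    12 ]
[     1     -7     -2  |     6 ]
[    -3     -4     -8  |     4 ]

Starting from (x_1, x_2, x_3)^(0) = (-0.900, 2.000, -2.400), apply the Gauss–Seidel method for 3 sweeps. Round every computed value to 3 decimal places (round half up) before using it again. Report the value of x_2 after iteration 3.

Iteration 1:
  x_1 = (12 - (4)·2.000 - (2)·-2.400) / (10) = 0.880
  x_2 = (6 - (1)·0.880 - (-2)·-2.400) / (-7) = -0.046
  x_3 = (4 - (-3)·0.880 - (-4)·-0.046) / (-8) = -0.807
Iteration 2:
  x_1 = (12 - (4)·-0.046 - (2)·-0.807) / (10) = 1.380
  x_2 = (6 - (1)·1.380 - (-2)·-0.807) / (-7) = -0.429
  x_3 = (4 - (-3)·1.380 - (-4)·-0.429) / (-8) = -0.803
Iteration 3:
  x_1 = (12 - (4)·-0.429 - (2)·-0.803) / (10) = 1.532
  x_2 = (6 - (1)·1.532 - (-2)·-0.803) / (-7) = -0.409
  x_3 = (4 - (-3)·1.532 - (-4)·-0.409) / (-8) = -0.870

-0.409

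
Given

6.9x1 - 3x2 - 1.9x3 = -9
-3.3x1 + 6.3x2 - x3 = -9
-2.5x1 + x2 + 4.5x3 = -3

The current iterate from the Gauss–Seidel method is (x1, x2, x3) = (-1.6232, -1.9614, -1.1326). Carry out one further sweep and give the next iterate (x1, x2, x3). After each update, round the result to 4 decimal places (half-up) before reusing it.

One sweep:
  x1 = (-9 - (-3)·-1.9614 - (-1.9)·-1.1326) / (6.9) = -2.4690
  x2 = (-9 - (-3.3)·-2.4690 - (-1)·-1.1326) / (6.3) = -2.9016
  x3 = (-3 - (-2.5)·-2.4690 - (1)·-2.9016) / (4.5) = -1.3935

(-2.4690, -2.9016, -1.3935)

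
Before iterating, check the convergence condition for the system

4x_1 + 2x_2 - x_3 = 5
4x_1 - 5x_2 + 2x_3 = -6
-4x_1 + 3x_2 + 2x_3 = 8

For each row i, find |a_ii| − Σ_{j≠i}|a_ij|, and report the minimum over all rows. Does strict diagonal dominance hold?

row 1: |4| − (2+1) = 1
row 2: |-5| − (4+2) = -1
row 3: |2| − (4+3) = -5
minimum over rows = -5 → not strictly diagonally dominant

-5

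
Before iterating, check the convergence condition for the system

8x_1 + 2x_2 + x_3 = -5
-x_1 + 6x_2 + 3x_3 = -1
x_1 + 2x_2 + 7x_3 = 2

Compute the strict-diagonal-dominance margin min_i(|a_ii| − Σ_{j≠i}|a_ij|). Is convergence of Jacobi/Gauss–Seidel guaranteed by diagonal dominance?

2

row 1: |8| − (2+1) = 5
row 2: |6| − (1+3) = 2
row 3: |7| − (1+2) = 4
minimum over rows = 2 → strictly diagonally dominant (convergence guaranteed)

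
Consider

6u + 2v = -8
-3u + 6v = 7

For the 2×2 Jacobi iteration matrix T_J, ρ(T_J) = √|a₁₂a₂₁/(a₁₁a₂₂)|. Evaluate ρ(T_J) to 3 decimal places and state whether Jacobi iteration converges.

a₁₂a₂₁/(a₁₁a₂₂) = (2)·(-3) / ((6)·(6)) = -0.166667
ρ = √|-0.166667| = √0.166667 = 0.408
ρ < 1, so Jacobi converges

0.408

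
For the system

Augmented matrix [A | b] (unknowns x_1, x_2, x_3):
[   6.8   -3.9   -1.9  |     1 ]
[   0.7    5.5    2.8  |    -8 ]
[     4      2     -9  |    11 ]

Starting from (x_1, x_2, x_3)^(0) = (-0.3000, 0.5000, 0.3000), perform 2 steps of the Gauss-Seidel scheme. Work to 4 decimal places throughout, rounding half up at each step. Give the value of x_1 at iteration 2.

Iteration 1:
  x_1 = (1 - (-3.9)·0.5000 - (-1.9)·0.3000) / (6.8) = 0.5176
  x_2 = (-8 - (0.7)·0.5176 - (2.8)·0.3000) / (5.5) = -1.6731
  x_3 = (11 - (4)·0.5176 - (2)·-1.6731) / (-9) = -1.3640
Iteration 2:
  x_1 = (1 - (-3.9)·-1.6731 - (-1.9)·-1.3640) / (6.8) = -1.1936
  x_2 = (-8 - (0.7)·-1.1936 - (2.8)·-1.3640) / (5.5) = -0.6082
  x_3 = (11 - (4)·-1.1936 - (2)·-0.6082) / (-9) = -1.8879

-1.1936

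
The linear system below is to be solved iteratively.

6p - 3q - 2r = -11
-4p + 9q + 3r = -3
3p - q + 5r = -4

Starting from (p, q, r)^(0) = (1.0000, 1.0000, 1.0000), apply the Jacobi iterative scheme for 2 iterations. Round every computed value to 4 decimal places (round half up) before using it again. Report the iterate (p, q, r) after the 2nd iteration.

Iteration 1:
  p = (-11 - (-3)·1.0000 - (-2)·1.0000) / (6) = -1.0000
  q = (-3 - (-4)·1.0000 - (3)·1.0000) / (9) = -0.2222
  r = (-4 - (3)·1.0000 - (-1)·1.0000) / (5) = -1.2000
Iteration 2:
  p = (-11 - (-3)·-0.2222 - (-2)·-1.2000) / (6) = -2.3444
  q = (-3 - (-4)·-1.0000 - (3)·-1.2000) / (9) = -0.3778
  r = (-4 - (3)·-1.0000 - (-1)·-0.2222) / (5) = -0.2444

(-2.3444, -0.3778, -0.2444)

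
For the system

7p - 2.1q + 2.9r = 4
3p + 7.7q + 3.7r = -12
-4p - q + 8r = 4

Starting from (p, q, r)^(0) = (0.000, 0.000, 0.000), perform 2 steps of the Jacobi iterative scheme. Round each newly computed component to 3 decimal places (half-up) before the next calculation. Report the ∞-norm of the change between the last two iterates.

Iteration 1:
  p = (4 - (-2.1)·0.000 - (2.9)·0.000) / (7) = 0.571
  q = (-12 - (3)·0.000 - (3.7)·0.000) / (7.7) = -1.558
  r = (4 - (-4)·0.000 - (-1)·0.000) / (8) = 0.500
Iteration 2:
  p = (4 - (-2.1)·-1.558 - (2.9)·0.500) / (7) = -0.103
  q = (-12 - (3)·0.571 - (3.7)·0.500) / (7.7) = -2.021
  r = (4 - (-4)·0.571 - (-1)·-1.558) / (8) = 0.591
Change: (-0.674, -0.463, 0.091) → max |·| = 0.674

0.674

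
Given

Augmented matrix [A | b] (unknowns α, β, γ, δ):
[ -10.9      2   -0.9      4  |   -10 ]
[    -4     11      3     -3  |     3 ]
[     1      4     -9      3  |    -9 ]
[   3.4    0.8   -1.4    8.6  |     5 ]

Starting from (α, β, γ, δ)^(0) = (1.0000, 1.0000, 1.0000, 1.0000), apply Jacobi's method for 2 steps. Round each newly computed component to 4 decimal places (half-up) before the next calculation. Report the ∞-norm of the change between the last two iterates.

0.4132

Iteration 1:
  α = (-10 - (2)·1.0000 - (-0.9)·1.0000 - (4)·1.0000) / (-10.9) = 1.3853
  β = (3 - (-4)·1.0000 - (3)·1.0000 - (-3)·1.0000) / (11) = 0.6364
  γ = (-9 - (1)·1.0000 - (4)·1.0000 - (3)·1.0000) / (-9) = 1.8889
  δ = (5 - (3.4)·1.0000 - (0.8)·1.0000 - (-1.4)·1.0000) / (8.6) = 0.2558
Iteration 2:
  α = (-10 - (2)·0.6364 - (-0.9)·1.8889 - (4)·0.2558) / (-10.9) = 0.9721
  β = (3 - (-4)·1.3853 - (3)·1.8889 - (-3)·0.2558) / (11) = 0.3311
  γ = (-9 - (1)·1.3853 - (4)·0.6364 - (3)·0.2558) / (-9) = 1.5220
  δ = (5 - (3.4)·1.3853 - (0.8)·0.6364 - (-1.4)·1.8889) / (8.6) = 0.2820
Change: (-0.4132, -0.3053, -0.3669, 0.0262) → max |·| = 0.4132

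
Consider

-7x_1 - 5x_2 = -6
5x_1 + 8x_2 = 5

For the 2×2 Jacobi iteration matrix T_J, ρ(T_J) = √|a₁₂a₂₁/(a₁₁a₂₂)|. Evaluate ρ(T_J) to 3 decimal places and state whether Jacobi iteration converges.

0.668

a₁₂a₂₁/(a₁₁a₂₂) = (-5)·(5) / ((-7)·(8)) = 0.446429
ρ = √|0.446429| = √0.446429 = 0.668
ρ < 1, so Jacobi converges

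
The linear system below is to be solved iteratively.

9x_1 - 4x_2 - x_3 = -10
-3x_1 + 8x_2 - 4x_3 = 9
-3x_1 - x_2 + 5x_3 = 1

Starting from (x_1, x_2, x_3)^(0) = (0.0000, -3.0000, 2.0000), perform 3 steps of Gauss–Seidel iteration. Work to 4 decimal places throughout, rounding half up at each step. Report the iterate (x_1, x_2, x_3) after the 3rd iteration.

(-0.9213, 0.7342, -0.2059)

Iteration 1:
  x_1 = (-10 - (-4)·-3.0000 - (-1)·2.0000) / (9) = -2.2222
  x_2 = (9 - (-3)·-2.2222 - (-4)·2.0000) / (8) = 1.2917
  x_3 = (1 - (-3)·-2.2222 - (-1)·1.2917) / (5) = -0.8750
Iteration 2:
  x_1 = (-10 - (-4)·1.2917 - (-1)·-0.8750) / (9) = -0.6342
  x_2 = (9 - (-3)·-0.6342 - (-4)·-0.8750) / (8) = 0.4497
  x_3 = (1 - (-3)·-0.6342 - (-1)·0.4497) / (5) = -0.0906
Iteration 3:
  x_1 = (-10 - (-4)·0.4497 - (-1)·-0.0906) / (9) = -0.9213
  x_2 = (9 - (-3)·-0.9213 - (-4)·-0.0906) / (8) = 0.7342
  x_3 = (1 - (-3)·-0.9213 - (-1)·0.7342) / (5) = -0.2059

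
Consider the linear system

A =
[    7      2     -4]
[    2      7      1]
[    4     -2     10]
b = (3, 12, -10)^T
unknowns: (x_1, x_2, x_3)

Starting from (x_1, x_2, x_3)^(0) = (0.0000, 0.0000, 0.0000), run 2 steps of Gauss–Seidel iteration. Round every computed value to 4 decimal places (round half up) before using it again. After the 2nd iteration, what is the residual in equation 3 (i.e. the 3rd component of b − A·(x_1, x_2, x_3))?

Iteration 1:
  x_1 = (3 - (2)·0.0000 - (-4)·0.0000) / (7) = 0.4286
  x_2 = (12 - (2)·0.4286 - (1)·0.0000) / (7) = 1.5918
  x_3 = (-10 - (4)·0.4286 - (-2)·1.5918) / (10) = -0.8531
Iteration 2:
  x_1 = (3 - (2)·1.5918 - (-4)·-0.8531) / (7) = -0.5137
  x_2 = (12 - (2)·-0.5137 - (1)·-0.8531) / (7) = 1.9829
  x_3 = (-10 - (4)·-0.5137 - (-2)·1.9829) / (10) = -0.3979
Residual b − A·x = (1.0385, -0.4550, -0.0004)

-0.0004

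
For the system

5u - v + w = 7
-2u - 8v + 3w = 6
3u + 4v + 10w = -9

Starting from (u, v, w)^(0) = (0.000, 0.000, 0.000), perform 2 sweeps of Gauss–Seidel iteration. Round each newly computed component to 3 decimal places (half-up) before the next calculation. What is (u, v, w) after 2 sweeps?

Iteration 1:
  u = (7 - (-1)·0.000 - (1)·0.000) / (5) = 1.400
  v = (6 - (-2)·1.400 - (3)·0.000) / (-8) = -1.100
  w = (-9 - (3)·1.400 - (4)·-1.100) / (10) = -0.880
Iteration 2:
  u = (7 - (-1)·-1.100 - (1)·-0.880) / (5) = 1.356
  v = (6 - (-2)·1.356 - (3)·-0.880) / (-8) = -1.419
  w = (-9 - (3)·1.356 - (4)·-1.419) / (10) = -0.739

(1.356, -1.419, -0.739)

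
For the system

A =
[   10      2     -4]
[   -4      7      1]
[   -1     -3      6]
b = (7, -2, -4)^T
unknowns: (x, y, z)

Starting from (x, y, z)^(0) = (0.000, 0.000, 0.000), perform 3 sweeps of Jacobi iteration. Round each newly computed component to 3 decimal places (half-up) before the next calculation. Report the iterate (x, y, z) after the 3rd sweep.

(0.381, 0.093, -0.480)

Iteration 1:
  x = (7 - (2)·0.000 - (-4)·0.000) / (10) = 0.700
  y = (-2 - (-4)·0.000 - (1)·0.000) / (7) = -0.286
  z = (-4 - (-1)·0.000 - (-3)·0.000) / (6) = -0.667
Iteration 2:
  x = (7 - (2)·-0.286 - (-4)·-0.667) / (10) = 0.490
  y = (-2 - (-4)·0.700 - (1)·-0.667) / (7) = 0.210
  z = (-4 - (-1)·0.700 - (-3)·-0.286) / (6) = -0.693
Iteration 3:
  x = (7 - (2)·0.210 - (-4)·-0.693) / (10) = 0.381
  y = (-2 - (-4)·0.490 - (1)·-0.693) / (7) = 0.093
  z = (-4 - (-1)·0.490 - (-3)·0.210) / (6) = -0.480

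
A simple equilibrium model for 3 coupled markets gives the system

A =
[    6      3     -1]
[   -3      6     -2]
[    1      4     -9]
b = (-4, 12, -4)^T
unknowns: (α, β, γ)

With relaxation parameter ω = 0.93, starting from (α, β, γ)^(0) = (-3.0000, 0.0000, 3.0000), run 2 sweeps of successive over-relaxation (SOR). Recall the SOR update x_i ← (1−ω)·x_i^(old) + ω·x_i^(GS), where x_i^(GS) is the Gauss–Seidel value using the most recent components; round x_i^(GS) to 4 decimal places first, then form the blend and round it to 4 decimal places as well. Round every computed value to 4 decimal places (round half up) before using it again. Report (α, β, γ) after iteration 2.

Iteration 1:
  α: GS value = (-4 - (3)·0.0000 - (-1)·3.0000) / (6) = -0.1667;  α ← (1−ω)·-3.0000 + ω·-0.1667 = -0.3650
  β: GS value = (12 - (-3)·-0.3650 - (-2)·3.0000) / (6) = 2.8175;  β ← (1−ω)·0.0000 + ω·2.8175 = 2.6203
  γ: GS value = (-4 - (1)·-0.3650 - (4)·2.6203) / (-9) = 1.5685;  γ ← (1−ω)·3.0000 + ω·1.5685 = 1.6687
Iteration 2:
  α: GS value = (-4 - (3)·2.6203 - (-1)·1.6687) / (6) = -1.6987;  α ← (1−ω)·-0.3650 + ω·-1.6987 = -1.6053
  β: GS value = (12 - (-3)·-1.6053 - (-2)·1.6687) / (6) = 1.7536;  β ← (1−ω)·2.6203 + ω·1.7536 = 1.8143
  γ: GS value = (-4 - (1)·-1.6053 - (4)·1.8143) / (-9) = 1.0724;  γ ← (1−ω)·1.6687 + ω·1.0724 = 1.1141

(-1.6053, 1.8143, 1.1141)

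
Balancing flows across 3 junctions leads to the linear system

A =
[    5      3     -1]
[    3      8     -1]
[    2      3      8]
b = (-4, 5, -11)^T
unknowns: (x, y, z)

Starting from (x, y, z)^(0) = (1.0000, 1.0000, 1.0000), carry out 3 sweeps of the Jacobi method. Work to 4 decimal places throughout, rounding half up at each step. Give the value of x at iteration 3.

Iteration 1:
  x = (-4 - (3)·1.0000 - (-1)·1.0000) / (5) = -1.2000
  y = (5 - (3)·1.0000 - (-1)·1.0000) / (8) = 0.3750
  z = (-11 - (2)·1.0000 - (3)·1.0000) / (8) = -2.0000
Iteration 2:
  x = (-4 - (3)·0.3750 - (-1)·-2.0000) / (5) = -1.4250
  y = (5 - (3)·-1.2000 - (-1)·-2.0000) / (8) = 0.8250
  z = (-11 - (2)·-1.2000 - (3)·0.3750) / (8) = -1.2156
Iteration 3:
  x = (-4 - (3)·0.8250 - (-1)·-1.2156) / (5) = -1.5381
  y = (5 - (3)·-1.4250 - (-1)·-1.2156) / (8) = 1.0074
  z = (-11 - (2)·-1.4250 - (3)·0.8250) / (8) = -1.3281

-1.5381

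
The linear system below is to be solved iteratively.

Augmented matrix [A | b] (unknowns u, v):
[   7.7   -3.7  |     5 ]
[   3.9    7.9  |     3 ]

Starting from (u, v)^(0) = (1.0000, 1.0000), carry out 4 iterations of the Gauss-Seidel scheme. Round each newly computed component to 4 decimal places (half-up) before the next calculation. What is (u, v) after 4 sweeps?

Iteration 1:
  u = (5 - (-3.7)·1.0000) / (7.7) = 1.1299
  v = (3 - (3.9)·1.1299) / (7.9) = -0.1781
Iteration 2:
  u = (5 - (-3.7)·-0.1781) / (7.7) = 0.5638
  v = (3 - (3.9)·0.5638) / (7.9) = 0.1014
Iteration 3:
  u = (5 - (-3.7)·0.1014) / (7.7) = 0.6981
  v = (3 - (3.9)·0.6981) / (7.9) = 0.0351
Iteration 4:
  u = (5 - (-3.7)·0.0351) / (7.7) = 0.6662
  v = (3 - (3.9)·0.6662) / (7.9) = 0.0509

(0.6662, 0.0509)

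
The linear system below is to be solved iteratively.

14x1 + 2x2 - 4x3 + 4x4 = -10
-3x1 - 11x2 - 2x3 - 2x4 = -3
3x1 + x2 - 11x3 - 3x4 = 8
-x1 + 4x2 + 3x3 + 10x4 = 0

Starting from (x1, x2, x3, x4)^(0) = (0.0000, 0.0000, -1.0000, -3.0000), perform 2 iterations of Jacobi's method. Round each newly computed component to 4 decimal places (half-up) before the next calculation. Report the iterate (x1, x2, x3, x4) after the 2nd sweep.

(-0.9169, 0.2406, -0.7572, -0.4416)

Iteration 1:
  x1 = (-10 - (2)·0.0000 - (-4)·-1.0000 - (4)·-3.0000) / (14) = -0.1429
  x2 = (-3 - (-3)·0.0000 - (-2)·-1.0000 - (-2)·-3.0000) / (-11) = 1.0000
  x3 = (8 - (3)·0.0000 - (1)·0.0000 - (-3)·-3.0000) / (-11) = 0.0909
  x4 = (0 - (-1)·0.0000 - (4)·0.0000 - (3)·-1.0000) / (10) = 0.3000
Iteration 2:
  x1 = (-10 - (2)·1.0000 - (-4)·0.0909 - (4)·0.3000) / (14) = -0.9169
  x2 = (-3 - (-3)·-0.1429 - (-2)·0.0909 - (-2)·0.3000) / (-11) = 0.2406
  x3 = (8 - (3)·-0.1429 - (1)·1.0000 - (-3)·0.3000) / (-11) = -0.7572
  x4 = (0 - (-1)·-0.1429 - (4)·1.0000 - (3)·0.0909) / (10) = -0.4416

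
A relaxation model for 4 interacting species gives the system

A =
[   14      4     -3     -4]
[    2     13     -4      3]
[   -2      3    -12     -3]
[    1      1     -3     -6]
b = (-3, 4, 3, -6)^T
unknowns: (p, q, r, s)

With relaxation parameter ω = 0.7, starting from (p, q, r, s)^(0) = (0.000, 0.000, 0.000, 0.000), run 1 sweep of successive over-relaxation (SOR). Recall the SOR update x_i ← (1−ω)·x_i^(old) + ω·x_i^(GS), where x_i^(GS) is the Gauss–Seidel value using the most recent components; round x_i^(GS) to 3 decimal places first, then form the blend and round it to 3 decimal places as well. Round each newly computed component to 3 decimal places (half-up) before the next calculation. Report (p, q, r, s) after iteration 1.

(-0.150, 0.232, -0.117, 0.750)

Iteration 1:
  p: GS value = (-3 - (4)·0.000 - (-3)·0.000 - (-4)·0.000) / (14) = -0.214;  p ← (1−ω)·0.000 + ω·-0.214 = -0.150
  q: GS value = (4 - (2)·-0.150 - (-4)·0.000 - (3)·0.000) / (13) = 0.331;  q ← (1−ω)·0.000 + ω·0.331 = 0.232
  r: GS value = (3 - (-2)·-0.150 - (3)·0.232 - (-3)·0.000) / (-12) = -0.167;  r ← (1−ω)·0.000 + ω·-0.167 = -0.117
  s: GS value = (-6 - (1)·-0.150 - (1)·0.232 - (-3)·-0.117) / (-6) = 1.072;  s ← (1−ω)·0.000 + ω·1.072 = 0.750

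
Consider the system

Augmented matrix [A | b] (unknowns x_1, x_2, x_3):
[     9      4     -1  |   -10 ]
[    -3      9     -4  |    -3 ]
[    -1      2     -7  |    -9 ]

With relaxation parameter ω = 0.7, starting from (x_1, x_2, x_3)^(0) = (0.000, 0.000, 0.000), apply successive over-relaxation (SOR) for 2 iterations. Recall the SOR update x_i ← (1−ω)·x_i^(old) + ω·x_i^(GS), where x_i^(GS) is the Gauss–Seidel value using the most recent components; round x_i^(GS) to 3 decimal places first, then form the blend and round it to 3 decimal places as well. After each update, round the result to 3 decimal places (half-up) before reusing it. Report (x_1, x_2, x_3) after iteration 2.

(-0.812, -0.269, 1.196)

Iteration 1:
  x_1: GS value = (-10 - (4)·0.000 - (-1)·0.000) / (9) = -1.111;  x_1 ← (1−ω)·0.000 + ω·-1.111 = -0.778
  x_2: GS value = (-3 - (-3)·-0.778 - (-4)·0.000) / (9) = -0.593;  x_2 ← (1−ω)·0.000 + ω·-0.593 = -0.415
  x_3: GS value = (-9 - (-1)·-0.778 - (2)·-0.415) / (-7) = 1.278;  x_3 ← (1−ω)·0.000 + ω·1.278 = 0.895
Iteration 2:
  x_1: GS value = (-10 - (4)·-0.415 - (-1)·0.895) / (9) = -0.827;  x_1 ← (1−ω)·-0.778 + ω·-0.827 = -0.812
  x_2: GS value = (-3 - (-3)·-0.812 - (-4)·0.895) / (9) = -0.206;  x_2 ← (1−ω)·-0.415 + ω·-0.206 = -0.269
  x_3: GS value = (-9 - (-1)·-0.812 - (2)·-0.269) / (-7) = 1.325;  x_3 ← (1−ω)·0.895 + ω·1.325 = 1.196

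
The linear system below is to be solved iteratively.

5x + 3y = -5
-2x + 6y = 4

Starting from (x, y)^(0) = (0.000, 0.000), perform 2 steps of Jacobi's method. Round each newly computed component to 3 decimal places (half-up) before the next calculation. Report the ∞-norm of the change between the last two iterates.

0.400

Iteration 1:
  x = (-5 - (3)·0.000) / (5) = -1.000
  y = (4 - (-2)·0.000) / (6) = 0.667
Iteration 2:
  x = (-5 - (3)·0.667) / (5) = -1.400
  y = (4 - (-2)·-1.000) / (6) = 0.333
Change: (-0.400, -0.334) → max |·| = 0.400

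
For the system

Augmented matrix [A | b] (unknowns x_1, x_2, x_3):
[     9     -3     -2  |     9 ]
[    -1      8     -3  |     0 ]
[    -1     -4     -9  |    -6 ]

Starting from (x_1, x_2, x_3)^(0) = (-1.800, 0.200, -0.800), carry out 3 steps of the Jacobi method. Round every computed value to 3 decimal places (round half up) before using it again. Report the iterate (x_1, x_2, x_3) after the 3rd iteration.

(1.312, 0.425, 0.377)

Iteration 1:
  x_1 = (9 - (-3)·0.200 - (-2)·-0.800) / (9) = 0.889
  x_2 = (0 - (-1)·-1.800 - (-3)·-0.800) / (8) = -0.525
  x_3 = (-6 - (-1)·-1.800 - (-4)·0.200) / (-9) = 0.778
Iteration 2:
  x_1 = (9 - (-3)·-0.525 - (-2)·0.778) / (9) = 0.998
  x_2 = (0 - (-1)·0.889 - (-3)·0.778) / (8) = 0.403
  x_3 = (-6 - (-1)·0.889 - (-4)·-0.525) / (-9) = 0.801
Iteration 3:
  x_1 = (9 - (-3)·0.403 - (-2)·0.801) / (9) = 1.312
  x_2 = (0 - (-1)·0.998 - (-3)·0.801) / (8) = 0.425
  x_3 = (-6 - (-1)·0.998 - (-4)·0.403) / (-9) = 0.377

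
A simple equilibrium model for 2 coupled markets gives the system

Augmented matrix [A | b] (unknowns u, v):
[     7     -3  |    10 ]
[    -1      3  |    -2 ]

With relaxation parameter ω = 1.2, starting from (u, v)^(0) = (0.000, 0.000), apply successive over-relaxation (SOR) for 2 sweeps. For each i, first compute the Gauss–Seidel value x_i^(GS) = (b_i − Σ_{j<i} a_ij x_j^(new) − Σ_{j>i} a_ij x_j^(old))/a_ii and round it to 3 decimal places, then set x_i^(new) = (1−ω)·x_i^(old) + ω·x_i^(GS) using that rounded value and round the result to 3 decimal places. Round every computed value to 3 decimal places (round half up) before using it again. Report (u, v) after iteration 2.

(1.313, -0.252)

Iteration 1:
  u: GS value = (10 - (-3)·0.000) / (7) = 1.429;  u ← (1−ω)·0.000 + ω·1.429 = 1.715
  v: GS value = (-2 - (-1)·1.715) / (3) = -0.095;  v ← (1−ω)·0.000 + ω·-0.095 = -0.114
Iteration 2:
  u: GS value = (10 - (-3)·-0.114) / (7) = 1.380;  u ← (1−ω)·1.715 + ω·1.380 = 1.313
  v: GS value = (-2 - (-1)·1.313) / (3) = -0.229;  v ← (1−ω)·-0.114 + ω·-0.229 = -0.252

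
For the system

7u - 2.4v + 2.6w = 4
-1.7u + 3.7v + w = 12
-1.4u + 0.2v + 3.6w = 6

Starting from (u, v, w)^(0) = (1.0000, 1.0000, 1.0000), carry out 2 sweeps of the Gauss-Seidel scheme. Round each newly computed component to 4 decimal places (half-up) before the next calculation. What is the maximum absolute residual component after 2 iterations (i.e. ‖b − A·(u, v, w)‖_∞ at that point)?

0.4012

Iteration 1:
  u = (4 - (-2.4)·1.0000 - (2.6)·1.0000) / (7) = 0.5429
  v = (12 - (-1.7)·0.5429 - (1)·1.0000) / (3.7) = 3.2224
  w = (6 - (-1.4)·0.5429 - (0.2)·3.2224) / (3.6) = 1.6988
Iteration 2:
  u = (4 - (-2.4)·3.2224 - (2.6)·1.6988) / (7) = 1.0453
  v = (12 - (-1.7)·1.0453 - (1)·1.6988) / (3.7) = 3.2644
  w = (6 - (-1.4)·1.0453 - (0.2)·3.2644) / (3.6) = 1.8918
Residual b − A·x = (-0.4012, -0.1931, 0.0001); ∞-norm = 0.4012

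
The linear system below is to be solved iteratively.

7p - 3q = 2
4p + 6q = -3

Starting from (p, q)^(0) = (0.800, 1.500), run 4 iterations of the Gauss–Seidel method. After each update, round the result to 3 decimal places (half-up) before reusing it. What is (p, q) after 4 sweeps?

Iteration 1:
  p = (2 - (-3)·1.500) / (7) = 0.929
  q = (-3 - (4)·0.929) / (6) = -1.119
Iteration 2:
  p = (2 - (-3)·-1.119) / (7) = -0.194
  q = (-3 - (4)·-0.194) / (6) = -0.371
Iteration 3:
  p = (2 - (-3)·-0.371) / (7) = 0.127
  q = (-3 - (4)·0.127) / (6) = -0.585
Iteration 4:
  p = (2 - (-3)·-0.585) / (7) = 0.035
  q = (-3 - (4)·0.035) / (6) = -0.523

(0.035, -0.523)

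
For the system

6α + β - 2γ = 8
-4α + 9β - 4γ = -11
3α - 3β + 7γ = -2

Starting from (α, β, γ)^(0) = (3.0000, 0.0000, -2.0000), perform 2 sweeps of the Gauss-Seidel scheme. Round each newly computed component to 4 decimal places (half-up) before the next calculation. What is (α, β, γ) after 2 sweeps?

(1.1861, -1.2947, -1.3489)

Iteration 1:
  α = (8 - (1)·0.0000 - (-2)·-2.0000) / (6) = 0.6667
  β = (-11 - (-4)·0.6667 - (-4)·-2.0000) / (9) = -1.8148
  γ = (-2 - (3)·0.6667 - (-3)·-1.8148) / (7) = -1.3492
Iteration 2:
  α = (8 - (1)·-1.8148 - (-2)·-1.3492) / (6) = 1.1861
  β = (-11 - (-4)·1.1861 - (-4)·-1.3492) / (9) = -1.2947
  γ = (-2 - (3)·1.1861 - (-3)·-1.2947) / (7) = -1.3489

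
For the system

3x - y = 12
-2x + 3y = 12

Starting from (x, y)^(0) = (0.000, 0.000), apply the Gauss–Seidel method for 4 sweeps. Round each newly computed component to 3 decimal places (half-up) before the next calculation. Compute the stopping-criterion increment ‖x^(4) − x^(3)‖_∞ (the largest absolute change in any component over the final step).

Iteration 1:
  x = (12 - (-1)·0.000) / (3) = 4.000
  y = (12 - (-2)·4.000) / (3) = 6.667
Iteration 2:
  x = (12 - (-1)·6.667) / (3) = 6.222
  y = (12 - (-2)·6.222) / (3) = 8.148
Iteration 3:
  x = (12 - (-1)·8.148) / (3) = 6.716
  y = (12 - (-2)·6.716) / (3) = 8.477
Iteration 4:
  x = (12 - (-1)·8.477) / (3) = 6.826
  y = (12 - (-2)·6.826) / (3) = 8.551
Change: (0.110, 0.074) → max |·| = 0.110

0.110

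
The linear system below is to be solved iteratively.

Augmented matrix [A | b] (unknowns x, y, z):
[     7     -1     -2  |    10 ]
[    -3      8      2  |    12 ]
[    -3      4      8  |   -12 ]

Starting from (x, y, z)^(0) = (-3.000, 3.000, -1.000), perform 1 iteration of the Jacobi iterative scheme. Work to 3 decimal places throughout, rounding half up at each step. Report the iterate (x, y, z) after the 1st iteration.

Iteration 1:
  x = (10 - (-1)·3.000 - (-2)·-1.000) / (7) = 1.571
  y = (12 - (-3)·-3.000 - (2)·-1.000) / (8) = 0.625
  z = (-12 - (-3)·-3.000 - (4)·3.000) / (8) = -4.125

(1.571, 0.625, -4.125)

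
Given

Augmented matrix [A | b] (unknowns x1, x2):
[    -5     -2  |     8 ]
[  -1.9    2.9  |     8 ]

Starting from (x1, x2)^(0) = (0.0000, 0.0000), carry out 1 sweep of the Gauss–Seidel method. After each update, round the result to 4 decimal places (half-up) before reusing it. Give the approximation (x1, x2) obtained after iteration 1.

(-1.6000, 1.7103)

Iteration 1:
  x1 = (8 - (-2)·0.0000) / (-5) = -1.6000
  x2 = (8 - (-1.9)·-1.6000) / (2.9) = 1.7103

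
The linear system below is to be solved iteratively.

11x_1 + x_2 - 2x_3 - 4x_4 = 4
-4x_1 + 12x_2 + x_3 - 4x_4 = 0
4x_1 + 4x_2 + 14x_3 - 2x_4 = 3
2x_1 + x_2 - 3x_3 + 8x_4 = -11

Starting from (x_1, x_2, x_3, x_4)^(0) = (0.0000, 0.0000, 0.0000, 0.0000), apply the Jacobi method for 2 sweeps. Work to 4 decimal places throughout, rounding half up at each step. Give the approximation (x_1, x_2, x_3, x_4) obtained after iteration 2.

Iteration 1:
  x_1 = (4 - (1)·0.0000 - (-2)·0.0000 - (-4)·0.0000) / (11) = 0.3636
  x_2 = (0 - (-4)·0.0000 - (1)·0.0000 - (-4)·0.0000) / (12) = 0.0000
  x_3 = (3 - (4)·0.0000 - (4)·0.0000 - (-2)·0.0000) / (14) = 0.2143
  x_4 = (-11 - (2)·0.0000 - (1)·0.0000 - (-3)·0.0000) / (8) = -1.3750
Iteration 2:
  x_1 = (4 - (1)·0.0000 - (-2)·0.2143 - (-4)·-1.3750) / (11) = -0.0974
  x_2 = (0 - (-4)·0.3636 - (1)·0.2143 - (-4)·-1.3750) / (12) = -0.3550
  x_3 = (3 - (4)·0.3636 - (4)·0.0000 - (-2)·-1.3750) / (14) = -0.0860
  x_4 = (-11 - (2)·0.3636 - (1)·0.0000 - (-3)·0.2143) / (8) = -1.3855

(-0.0974, -0.3550, -0.0860, -1.3855)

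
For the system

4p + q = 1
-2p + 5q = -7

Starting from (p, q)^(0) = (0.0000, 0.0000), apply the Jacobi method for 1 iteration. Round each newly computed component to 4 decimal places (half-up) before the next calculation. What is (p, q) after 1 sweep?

Iteration 1:
  p = (1 - (1)·0.0000) / (4) = 0.2500
  q = (-7 - (-2)·0.0000) / (5) = -1.4000

(0.2500, -1.4000)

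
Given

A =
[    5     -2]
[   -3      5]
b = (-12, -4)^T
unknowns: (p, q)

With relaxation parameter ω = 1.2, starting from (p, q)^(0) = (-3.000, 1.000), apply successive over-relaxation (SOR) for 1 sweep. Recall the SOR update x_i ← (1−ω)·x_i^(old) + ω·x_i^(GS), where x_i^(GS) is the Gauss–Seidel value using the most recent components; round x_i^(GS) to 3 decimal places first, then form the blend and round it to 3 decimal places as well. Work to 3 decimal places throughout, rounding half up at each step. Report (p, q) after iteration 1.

Iteration 1:
  p: GS value = (-12 - (-2)·1.000) / (5) = -2.000;  p ← (1−ω)·-3.000 + ω·-2.000 = -1.800
  q: GS value = (-4 - (-3)·-1.800) / (5) = -1.880;  q ← (1−ω)·1.000 + ω·-1.880 = -2.456

(-1.800, -2.456)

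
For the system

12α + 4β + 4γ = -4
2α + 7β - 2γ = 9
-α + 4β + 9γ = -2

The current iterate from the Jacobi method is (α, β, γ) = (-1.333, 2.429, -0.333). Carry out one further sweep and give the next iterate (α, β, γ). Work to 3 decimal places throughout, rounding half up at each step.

(-1.032, 1.571, -1.450)

One sweep:
  α = (-4 - (4)·2.429 - (4)·-0.333) / (12) = -1.032
  β = (9 - (2)·-1.333 - (-2)·-0.333) / (7) = 1.571
  γ = (-2 - (-1)·-1.333 - (4)·2.429) / (9) = -1.450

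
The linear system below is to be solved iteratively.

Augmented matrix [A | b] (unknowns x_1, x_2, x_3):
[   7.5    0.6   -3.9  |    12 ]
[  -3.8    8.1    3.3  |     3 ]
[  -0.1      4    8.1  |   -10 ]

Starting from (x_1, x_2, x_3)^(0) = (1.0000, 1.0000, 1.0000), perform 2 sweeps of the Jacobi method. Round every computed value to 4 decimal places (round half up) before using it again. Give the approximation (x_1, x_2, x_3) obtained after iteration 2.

(0.6731, 2.0265, -1.4228)

Iteration 1:
  x_1 = (12 - (0.6)·1.0000 - (-3.9)·1.0000) / (7.5) = 2.0400
  x_2 = (3 - (-3.8)·1.0000 - (3.3)·1.0000) / (8.1) = 0.4321
  x_3 = (-10 - (-0.1)·1.0000 - (4)·1.0000) / (8.1) = -1.7160
Iteration 2:
  x_1 = (12 - (0.6)·0.4321 - (-3.9)·-1.7160) / (7.5) = 0.6731
  x_2 = (3 - (-3.8)·2.0400 - (3.3)·-1.7160) / (8.1) = 2.0265
  x_3 = (-10 - (-0.1)·2.0400 - (4)·0.4321) / (8.1) = -1.4228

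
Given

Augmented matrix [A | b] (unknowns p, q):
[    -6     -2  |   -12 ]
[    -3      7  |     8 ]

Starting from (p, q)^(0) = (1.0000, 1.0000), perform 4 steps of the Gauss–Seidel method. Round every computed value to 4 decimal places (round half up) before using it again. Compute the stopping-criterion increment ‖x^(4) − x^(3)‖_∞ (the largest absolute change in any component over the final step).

Iteration 1:
  p = (-12 - (-2)·1.0000) / (-6) = 1.6667
  q = (8 - (-3)·1.6667) / (7) = 1.8572
Iteration 2:
  p = (-12 - (-2)·1.8572) / (-6) = 1.3809
  q = (8 - (-3)·1.3809) / (7) = 1.7347
Iteration 3:
  p = (-12 - (-2)·1.7347) / (-6) = 1.4218
  q = (8 - (-3)·1.4218) / (7) = 1.7522
Iteration 4:
  p = (-12 - (-2)·1.7522) / (-6) = 1.4159
  q = (8 - (-3)·1.4159) / (7) = 1.7497
Change: (-0.0059, -0.0025) → max |·| = 0.0059

0.0059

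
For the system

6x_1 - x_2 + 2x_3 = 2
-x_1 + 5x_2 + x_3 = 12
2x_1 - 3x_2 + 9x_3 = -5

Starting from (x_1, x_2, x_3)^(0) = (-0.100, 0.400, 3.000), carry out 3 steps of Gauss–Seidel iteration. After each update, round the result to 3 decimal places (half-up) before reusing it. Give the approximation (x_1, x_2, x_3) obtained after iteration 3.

Iteration 1:
  x_1 = (2 - (-1)·0.400 - (2)·3.000) / (6) = -0.600
  x_2 = (12 - (-1)·-0.600 - (1)·3.000) / (5) = 1.680
  x_3 = (-5 - (2)·-0.600 - (-3)·1.680) / (9) = 0.138
Iteration 2:
  x_1 = (2 - (-1)·1.680 - (2)·0.138) / (6) = 0.567
  x_2 = (12 - (-1)·0.567 - (1)·0.138) / (5) = 2.486
  x_3 = (-5 - (2)·0.567 - (-3)·2.486) / (9) = 0.147
Iteration 3:
  x_1 = (2 - (-1)·2.486 - (2)·0.147) / (6) = 0.699
  x_2 = (12 - (-1)·0.699 - (1)·0.147) / (5) = 2.510
  x_3 = (-5 - (2)·0.699 - (-3)·2.510) / (9) = 0.126

(0.699, 2.510, 0.126)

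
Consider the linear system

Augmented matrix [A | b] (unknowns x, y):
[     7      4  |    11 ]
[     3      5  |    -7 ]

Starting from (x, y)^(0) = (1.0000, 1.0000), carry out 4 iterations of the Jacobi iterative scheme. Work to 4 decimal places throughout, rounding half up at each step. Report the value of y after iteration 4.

-3.0286

Iteration 1:
  x = (11 - (4)·1.0000) / (7) = 1.0000
  y = (-7 - (3)·1.0000) / (5) = -2.0000
Iteration 2:
  x = (11 - (4)·-2.0000) / (7) = 2.7143
  y = (-7 - (3)·1.0000) / (5) = -2.0000
Iteration 3:
  x = (11 - (4)·-2.0000) / (7) = 2.7143
  y = (-7 - (3)·2.7143) / (5) = -3.0286
Iteration 4:
  x = (11 - (4)·-3.0286) / (7) = 3.3021
  y = (-7 - (3)·2.7143) / (5) = -3.0286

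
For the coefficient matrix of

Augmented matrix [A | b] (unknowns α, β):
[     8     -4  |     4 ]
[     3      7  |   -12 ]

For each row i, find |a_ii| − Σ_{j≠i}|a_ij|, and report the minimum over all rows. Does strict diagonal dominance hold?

4

row 1: |8| − (4) = 4
row 2: |7| − (3) = 4
minimum over rows = 4 → strictly diagonally dominant (convergence guaranteed)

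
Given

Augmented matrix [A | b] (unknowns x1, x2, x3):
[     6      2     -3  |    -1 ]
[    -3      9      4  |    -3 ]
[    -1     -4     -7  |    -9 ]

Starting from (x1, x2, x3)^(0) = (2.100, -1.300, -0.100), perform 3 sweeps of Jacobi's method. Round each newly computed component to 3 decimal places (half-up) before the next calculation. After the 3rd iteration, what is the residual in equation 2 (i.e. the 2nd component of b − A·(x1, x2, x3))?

-2.718

Iteration 1:
  x1 = (-1 - (2)·-1.300 - (-3)·-0.100) / (6) = 0.217
  x2 = (-3 - (-3)·2.100 - (4)·-0.100) / (9) = 0.411
  x3 = (-9 - (-1)·2.100 - (-4)·-1.300) / (-7) = 1.729
Iteration 2:
  x1 = (-1 - (2)·0.411 - (-3)·1.729) / (6) = 0.561
  x2 = (-3 - (-3)·0.217 - (4)·1.729) / (9) = -1.029
  x3 = (-9 - (-1)·0.217 - (-4)·0.411) / (-7) = 1.020
Iteration 3:
  x1 = (-1 - (2)·-1.029 - (-3)·1.020) / (6) = 0.686
  x2 = (-3 - (-3)·0.561 - (4)·1.020) / (9) = -0.600
  x3 = (-9 - (-1)·0.561 - (-4)·-1.029) / (-7) = 1.794
Residual b − A·x = (1.466, -2.718, 1.844)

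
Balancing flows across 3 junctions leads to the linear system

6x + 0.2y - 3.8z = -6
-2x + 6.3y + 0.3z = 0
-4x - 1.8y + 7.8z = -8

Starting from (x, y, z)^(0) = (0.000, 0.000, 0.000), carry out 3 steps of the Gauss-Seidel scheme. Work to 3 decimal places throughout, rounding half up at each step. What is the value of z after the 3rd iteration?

Iteration 1:
  x = (-6 - (0.2)·0.000 - (-3.8)·0.000) / (6) = -1.000
  y = (0 - (-2)·-1.000 - (0.3)·0.000) / (6.3) = -0.317
  z = (-8 - (-4)·-1.000 - (-1.8)·-0.317) / (7.8) = -1.612
Iteration 2:
  x = (-6 - (0.2)·-0.317 - (-3.8)·-1.612) / (6) = -2.010
  y = (0 - (-2)·-2.010 - (0.3)·-1.612) / (6.3) = -0.561
  z = (-8 - (-4)·-2.010 - (-1.8)·-0.561) / (7.8) = -2.186
Iteration 3:
  x = (-6 - (0.2)·-0.561 - (-3.8)·-2.186) / (6) = -2.366
  y = (0 - (-2)·-2.366 - (0.3)·-2.186) / (6.3) = -0.647
  z = (-8 - (-4)·-2.366 - (-1.8)·-0.647) / (7.8) = -2.388

-2.388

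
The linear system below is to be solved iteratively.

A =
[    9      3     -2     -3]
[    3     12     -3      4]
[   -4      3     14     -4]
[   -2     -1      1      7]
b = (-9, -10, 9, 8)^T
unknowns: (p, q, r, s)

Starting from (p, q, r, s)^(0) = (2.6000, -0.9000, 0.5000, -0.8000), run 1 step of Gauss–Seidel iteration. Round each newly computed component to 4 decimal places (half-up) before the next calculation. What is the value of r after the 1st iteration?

0.2186

Iteration 1:
  p = (-9 - (3)·-0.9000 - (-2)·0.5000 - (-3)·-0.8000) / (9) = -0.8556
  q = (-10 - (3)·-0.8556 - (-3)·0.5000 - (4)·-0.8000) / (12) = -0.2278
  r = (9 - (-4)·-0.8556 - (3)·-0.2278 - (-4)·-0.8000) / (14) = 0.2186
  s = (8 - (-2)·-0.8556 - (-1)·-0.2278 - (1)·0.2186) / (7) = 0.8346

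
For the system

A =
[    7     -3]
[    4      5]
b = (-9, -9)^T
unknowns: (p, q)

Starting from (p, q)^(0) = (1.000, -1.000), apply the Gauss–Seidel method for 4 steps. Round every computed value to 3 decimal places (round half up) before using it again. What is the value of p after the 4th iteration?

Iteration 1:
  p = (-9 - (-3)·-1.000) / (7) = -1.714
  q = (-9 - (4)·-1.714) / (5) = -0.429
Iteration 2:
  p = (-9 - (-3)·-0.429) / (7) = -1.470
  q = (-9 - (4)·-1.470) / (5) = -0.624
Iteration 3:
  p = (-9 - (-3)·-0.624) / (7) = -1.553
  q = (-9 - (4)·-1.553) / (5) = -0.558
Iteration 4:
  p = (-9 - (-3)·-0.558) / (7) = -1.525
  q = (-9 - (4)·-1.525) / (5) = -0.580

-1.525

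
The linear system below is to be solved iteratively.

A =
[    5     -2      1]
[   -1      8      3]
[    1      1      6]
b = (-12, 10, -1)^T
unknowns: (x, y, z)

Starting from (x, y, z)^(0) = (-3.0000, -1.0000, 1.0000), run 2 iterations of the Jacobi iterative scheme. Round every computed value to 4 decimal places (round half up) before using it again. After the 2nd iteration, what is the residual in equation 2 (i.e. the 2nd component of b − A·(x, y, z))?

Iteration 1:
  x = (-12 - (-2)·-1.0000 - (1)·1.0000) / (5) = -3.0000
  y = (10 - (-1)·-3.0000 - (3)·1.0000) / (8) = 0.5000
  z = (-1 - (1)·-3.0000 - (1)·-1.0000) / (6) = 0.5000
Iteration 2:
  x = (-12 - (-2)·0.5000 - (1)·0.5000) / (5) = -2.3000
  y = (10 - (-1)·-3.0000 - (3)·0.5000) / (8) = 0.6875
  z = (-1 - (1)·-3.0000 - (1)·0.5000) / (6) = 0.2500
Residual b − A·x = (0.6250, 1.4500, -0.8875)

1.4500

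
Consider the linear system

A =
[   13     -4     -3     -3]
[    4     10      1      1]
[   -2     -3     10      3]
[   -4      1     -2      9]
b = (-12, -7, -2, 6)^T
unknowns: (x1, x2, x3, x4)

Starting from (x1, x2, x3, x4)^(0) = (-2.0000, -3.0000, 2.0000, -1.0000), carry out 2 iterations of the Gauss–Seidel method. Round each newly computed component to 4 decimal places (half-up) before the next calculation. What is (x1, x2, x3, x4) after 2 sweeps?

Iteration 1:
  x1 = (-12 - (-4)·-3.0000 - (-3)·2.0000 - (-3)·-1.0000) / (13) = -1.6154
  x2 = (-7 - (4)·-1.6154 - (1)·2.0000 - (1)·-1.0000) / (10) = -0.1538
  x3 = (-2 - (-2)·-1.6154 - (-3)·-0.1538 - (3)·-1.0000) / (10) = -0.2692
  x4 = (6 - (-4)·-1.6154 - (1)·-0.1538 - (-2)·-0.2692) / (9) = -0.0940
Iteration 2:
  x1 = (-12 - (-4)·-0.1538 - (-3)·-0.2692 - (-3)·-0.0940) / (13) = -1.0542
  x2 = (-7 - (4)·-1.0542 - (1)·-0.2692 - (1)·-0.0940) / (10) = -0.2420
  x3 = (-2 - (-2)·-1.0542 - (-3)·-0.2420 - (3)·-0.0940) / (10) = -0.4552
  x4 = (6 - (-4)·-1.0542 - (1)·-0.2420 - (-2)·-0.4552) / (9) = 0.1239

(-1.0542, -0.2420, -0.4552, 0.1239)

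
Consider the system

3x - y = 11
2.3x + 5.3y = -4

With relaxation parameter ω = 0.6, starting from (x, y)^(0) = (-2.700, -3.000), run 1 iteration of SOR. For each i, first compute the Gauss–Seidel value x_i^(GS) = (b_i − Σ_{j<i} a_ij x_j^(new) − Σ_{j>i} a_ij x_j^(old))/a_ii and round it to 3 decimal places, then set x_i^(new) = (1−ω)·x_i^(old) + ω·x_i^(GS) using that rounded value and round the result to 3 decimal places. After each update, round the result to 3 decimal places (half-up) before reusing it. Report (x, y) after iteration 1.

Iteration 1:
  x: GS value = (11 - (-1)·-3.000) / (3) = 2.667;  x ← (1−ω)·-2.700 + ω·2.667 = 0.520
  y: GS value = (-4 - (2.3)·0.520) / (5.3) = -0.980;  y ← (1−ω)·-3.000 + ω·-0.980 = -1.788

(0.520, -1.788)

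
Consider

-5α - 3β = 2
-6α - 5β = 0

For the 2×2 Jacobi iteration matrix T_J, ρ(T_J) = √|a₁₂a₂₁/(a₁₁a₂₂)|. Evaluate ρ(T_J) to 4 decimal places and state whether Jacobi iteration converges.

a₁₂a₂₁/(a₁₁a₂₂) = (-3)·(-6) / ((-5)·(-5)) = 0.720000
ρ = √|0.720000| = √0.720000 = 0.8485
ρ < 1, so Jacobi converges

0.8485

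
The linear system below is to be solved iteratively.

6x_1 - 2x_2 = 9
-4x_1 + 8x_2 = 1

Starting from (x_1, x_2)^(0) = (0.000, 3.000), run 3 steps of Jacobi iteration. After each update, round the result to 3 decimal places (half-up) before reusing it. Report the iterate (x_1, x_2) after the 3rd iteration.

Iteration 1:
  x_1 = (9 - (-2)·3.000) / (6) = 2.500
  x_2 = (1 - (-4)·0.000) / (8) = 0.125
Iteration 2:
  x_1 = (9 - (-2)·0.125) / (6) = 1.542
  x_2 = (1 - (-4)·2.500) / (8) = 1.375
Iteration 3:
  x_1 = (9 - (-2)·1.375) / (6) = 1.958
  x_2 = (1 - (-4)·1.542) / (8) = 0.896

(1.958, 0.896)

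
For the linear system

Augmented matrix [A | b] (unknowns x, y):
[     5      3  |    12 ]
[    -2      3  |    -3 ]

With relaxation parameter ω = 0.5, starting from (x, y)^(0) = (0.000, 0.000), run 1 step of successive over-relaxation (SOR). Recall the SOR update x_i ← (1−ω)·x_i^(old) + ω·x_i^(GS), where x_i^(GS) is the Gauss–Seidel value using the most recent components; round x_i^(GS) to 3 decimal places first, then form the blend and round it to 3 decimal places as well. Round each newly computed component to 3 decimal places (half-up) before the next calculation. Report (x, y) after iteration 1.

(1.200, -0.100)

Iteration 1:
  x: GS value = (12 - (3)·0.000) / (5) = 2.400;  x ← (1−ω)·0.000 + ω·2.400 = 1.200
  y: GS value = (-3 - (-2)·1.200) / (3) = -0.200;  y ← (1−ω)·0.000 + ω·-0.200 = -0.100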